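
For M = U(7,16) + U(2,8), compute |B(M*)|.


(M1+M2)* = M1* + M2*.
M1* = U(9,16), bases: C(16,9) = 11440.
M2* = U(6,8), bases: C(8,6) = 28.
|B(M*)| = 11440 * 28 = 320320.

320320


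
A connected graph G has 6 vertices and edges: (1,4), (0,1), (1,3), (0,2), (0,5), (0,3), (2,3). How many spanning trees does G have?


By Kirchhoff's matrix tree theorem, the number of spanning trees equals
the determinant of any cofactor of the Laplacian matrix L.
G has 6 vertices and 7 edges.
Computing the (5 x 5) cofactor determinant gives 8.

8


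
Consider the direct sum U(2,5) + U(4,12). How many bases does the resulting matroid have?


Bases of a direct sum M1 + M2: |B| = |B(M1)| * |B(M2)|.
|B(U(2,5))| = C(5,2) = 10.
|B(U(4,12))| = C(12,4) = 495.
Total bases = 10 * 495 = 4950.

4950


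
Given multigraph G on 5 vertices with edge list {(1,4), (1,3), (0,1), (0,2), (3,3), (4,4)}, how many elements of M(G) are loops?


In a graphic matroid, a loop is a self-loop edge (u,u) with rank 0.
Examining all 6 edges for self-loops...
Self-loops found: (3,3), (4,4)
Number of loops = 2.

2


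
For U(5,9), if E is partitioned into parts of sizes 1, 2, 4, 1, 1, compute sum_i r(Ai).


r(Ai) = min(|Ai|, 5) for each part.
Sum = min(1,5) + min(2,5) + min(4,5) + min(1,5) + min(1,5)
    = 1 + 2 + 4 + 1 + 1
    = 9.

9


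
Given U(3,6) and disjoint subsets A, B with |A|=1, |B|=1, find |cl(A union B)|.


|A union B| = 1 + 1 = 2 (disjoint).
In U(3,6), cl(S) = S if |S| < 3, else cl(S) = E.
Since 2 < 3, cl(A union B) = A union B.
|cl(A union B)| = 2.

2


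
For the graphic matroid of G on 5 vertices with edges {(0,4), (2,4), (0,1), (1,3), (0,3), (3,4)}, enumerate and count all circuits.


A circuit in a graphic matroid = edge set of a simple cycle.
G has 5 vertices and 6 edges.
Enumerating all minimal edge subsets forming cycles...
Total circuits found: 3.

3


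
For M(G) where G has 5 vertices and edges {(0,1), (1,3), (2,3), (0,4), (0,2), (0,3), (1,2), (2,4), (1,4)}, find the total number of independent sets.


An independent set in a graphic matroid is an acyclic edge subset.
G has 5 vertices and 9 edges.
Enumerate all 2^9 = 512 subsets, checking for acyclicity.
Total independent sets = 198.

198


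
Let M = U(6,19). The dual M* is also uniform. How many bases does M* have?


The dual of U(r,n) is U(n-r, n) = U(13,19).
Bases of U(13,19) are all (13)-element subsets.
|B(M*)| = C(19,13) = 19! / (13! * 6!) = 27132.

27132


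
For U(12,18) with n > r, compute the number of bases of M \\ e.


Deleting e from U(12,18) gives U(12,17) since n > r.
Bases of U(12,17) = (17 choose 12) = 6188.

6188


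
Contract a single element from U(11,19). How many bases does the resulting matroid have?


Contracting e from U(11,19) gives U(10,18).
Bases of U(10,18) = C(18,10) = 18! / (10! * 8!) = 43758.

43758


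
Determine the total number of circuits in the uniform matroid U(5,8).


In U(5,8), circuits are the (6)-element subsets.
Any set of 6 elements is dependent, and removing any one element gives
an independent set of size 5, so it is a minimal dependent set.
Number of circuits = C(8,6) = 28.

28


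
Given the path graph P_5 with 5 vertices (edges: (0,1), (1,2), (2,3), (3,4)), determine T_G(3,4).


A path on 5 vertices is a tree with 4 edges.
T(x,y) = x^(4) for any tree.
T(3,4) = 3^4 = 81.

81


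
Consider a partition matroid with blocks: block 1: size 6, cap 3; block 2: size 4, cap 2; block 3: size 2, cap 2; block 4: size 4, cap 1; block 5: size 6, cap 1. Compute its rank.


Rank of a partition matroid = sum of min(|Si|, ci) for each block.
= min(6,3) + min(4,2) + min(2,2) + min(4,1) + min(6,1)
= 3 + 2 + 2 + 1 + 1
= 9.

9


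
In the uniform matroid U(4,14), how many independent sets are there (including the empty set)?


Independent sets of U(4,14) are all subsets of size <= 4.
Count = (14 choose 0) + (14 choose 1) + (14 choose 2) + (14 choose 3) + (14 choose 4)
     = 1 + 14 + 91 + 364 + 1001
     = 1471.

1471


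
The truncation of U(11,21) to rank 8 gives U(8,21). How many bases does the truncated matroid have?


Truncating U(11,21) to rank 8 gives U(8,21).
Bases of U(8,21) are all 8-element subsets of 21 elements.
Number of bases = C(21,8) = 21! / (8! * 13!) = 203490.

203490


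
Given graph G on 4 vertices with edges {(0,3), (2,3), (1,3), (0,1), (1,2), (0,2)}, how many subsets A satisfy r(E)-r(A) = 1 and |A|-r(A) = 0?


R(x,y) = sum over A in 2^E of x^(r(E)-r(A)) * y^(|A|-r(A)).
G has 4 vertices, 6 edges. r(E) = 3.
Enumerate all 2^6 = 64 subsets.
Count subsets with r(E)-r(A)=1 and |A|-r(A)=0: 15.

15


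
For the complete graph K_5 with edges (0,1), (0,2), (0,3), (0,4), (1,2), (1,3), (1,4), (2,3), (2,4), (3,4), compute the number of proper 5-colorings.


P(K_5, k) = k(k-1)(k-2)...(k-4).
P(5) = (5) * (4) * (3) * (2) * (1) = 120.

120


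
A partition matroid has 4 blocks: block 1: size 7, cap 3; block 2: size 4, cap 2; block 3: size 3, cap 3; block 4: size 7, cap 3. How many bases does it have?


A basis picks exactly ci elements from block i.
Number of bases = product of C(|Si|, ci).
= C(7,3) * C(4,2) * C(3,3) * C(7,3)
= 35 * 6 * 1 * 35
= 7350.

7350


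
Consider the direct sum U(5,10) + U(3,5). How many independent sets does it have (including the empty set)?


For a direct sum, |I(M1+M2)| = |I(M1)| * |I(M2)|.
|I(U(5,10))| = sum C(10,k) for k=0..5 = 638.
|I(U(3,5))| = sum C(5,k) for k=0..3 = 26.
Total = 638 * 26 = 16588.

16588


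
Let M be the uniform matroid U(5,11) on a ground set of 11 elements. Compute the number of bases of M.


Bases of U(5,11) are all 5-element subsets of the 11-element ground set.
Number of bases = C(11,5).
C(11,5) = 462.

462


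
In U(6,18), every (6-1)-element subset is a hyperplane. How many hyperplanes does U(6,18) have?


Hyperplanes of U(6,18) are flats of rank 5.
In a uniform matroid, these are exactly the (5)-element subsets.
Count = C(18,5) = 18! / (5! * 13!) = 8568.

8568


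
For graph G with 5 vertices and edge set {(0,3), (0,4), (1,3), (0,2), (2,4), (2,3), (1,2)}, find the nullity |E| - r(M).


Cycle rank (nullity) = |E| - r(M) = |E| - (|V| - c).
|E| = 7, |V| = 5, c = 1.
Nullity = 7 - (5 - 1) = 7 - 4 = 3.

3


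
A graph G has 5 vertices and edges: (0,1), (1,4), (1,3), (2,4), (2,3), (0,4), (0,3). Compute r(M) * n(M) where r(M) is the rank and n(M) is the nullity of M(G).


r(M) = |V| - c = 5 - 1 = 4.
nullity = |E| - r(M) = 7 - 4 = 3.
Product = 4 * 3 = 12.

12


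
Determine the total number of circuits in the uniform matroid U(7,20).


In U(7,20), circuits are the (8)-element subsets.
Any set of 8 elements is dependent, and removing any one element gives
an independent set of size 7, so it is a minimal dependent set.
Number of circuits = (20 choose 8) = 125970.

125970


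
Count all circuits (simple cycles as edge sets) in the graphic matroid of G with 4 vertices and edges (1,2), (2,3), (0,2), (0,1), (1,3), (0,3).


A circuit in a graphic matroid = edge set of a simple cycle.
G has 4 vertices and 6 edges.
Enumerating all minimal edge subsets forming cycles...
Total circuits found: 7.

7


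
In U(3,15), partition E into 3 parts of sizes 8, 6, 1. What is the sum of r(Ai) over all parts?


r(Ai) = min(|Ai|, 3) for each part.
Sum = min(8,3) + min(6,3) + min(1,3)
    = 3 + 3 + 1
    = 7.

7


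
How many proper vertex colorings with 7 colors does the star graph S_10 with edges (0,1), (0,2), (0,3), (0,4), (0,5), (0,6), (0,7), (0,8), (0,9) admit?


P(tree, k) = k * (k-1)^(9) for any tree on 10 vertices.
P(7) = 7 * 6^9 = 7 * 10077696 = 70543872.

70543872


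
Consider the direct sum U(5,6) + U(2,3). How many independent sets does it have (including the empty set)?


For a direct sum, |I(M1+M2)| = |I(M1)| * |I(M2)|.
|I(U(5,6))| = sum C(6,k) for k=0..5 = 63.
|I(U(2,3))| = sum C(3,k) for k=0..2 = 7.
Total = 63 * 7 = 441.

441


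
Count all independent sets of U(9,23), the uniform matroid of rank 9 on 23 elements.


Independent sets of U(9,23) are all subsets of size <= 9.
Count = (23 choose 0) + (23 choose 1) + (23 choose 2) + (23 choose 3) + (23 choose 4) + (23 choose 5) + (23 choose 6) + (23 choose 7) + (23 choose 8) + (23 choose 9)
     = 1 + 23 + 253 + 1771 + 8855 + 33649 + 100947 + 245157 + 490314 + 817190
     = 1698160.

1698160


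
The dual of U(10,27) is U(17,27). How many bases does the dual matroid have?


The dual of U(r,n) is U(n-r, n) = U(17,27).
Bases of U(17,27) are all (17)-element subsets.
|B(M*)| = C(27,17) = 27! / (17! * 10!) = 8436285.

8436285


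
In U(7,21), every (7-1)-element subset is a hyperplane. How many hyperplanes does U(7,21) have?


Hyperplanes of U(7,21) are flats of rank 6.
In a uniform matroid, these are exactly the (6)-element subsets.
Count = C(21,6) = 54264.

54264


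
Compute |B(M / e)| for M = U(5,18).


Contracting e from U(5,18) gives U(4,17).
Bases of U(4,17) = C(17,4) = (17 * 16 * 15 * 14) / (1 * 2 * 3 * 4) = 2380.

2380


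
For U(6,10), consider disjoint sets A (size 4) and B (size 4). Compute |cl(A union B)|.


|A union B| = 4 + 4 = 8 (disjoint).
In U(6,10), cl(S) = S if |S| < 6, else cl(S) = E.
Since 8 >= 6, cl(A union B) = E.
|cl(A union B)| = 10.

10


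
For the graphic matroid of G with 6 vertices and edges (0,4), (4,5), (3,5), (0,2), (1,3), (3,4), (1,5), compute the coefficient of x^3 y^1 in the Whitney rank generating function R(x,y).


R(x,y) = sum over A in 2^E of x^(r(E)-r(A)) * y^(|A|-r(A)).
G has 6 vertices, 7 edges. r(E) = 5.
Enumerate all 2^7 = 128 subsets.
Count subsets with r(E)-r(A)=3 and |A|-r(A)=1: 2.

2


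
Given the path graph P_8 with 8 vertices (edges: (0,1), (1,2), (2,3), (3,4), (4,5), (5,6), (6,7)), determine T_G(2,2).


A path on 8 vertices is a tree with 7 edges.
T(x,y) = x^(7) for any tree.
T(2,2) = 2^7 = 128.

128


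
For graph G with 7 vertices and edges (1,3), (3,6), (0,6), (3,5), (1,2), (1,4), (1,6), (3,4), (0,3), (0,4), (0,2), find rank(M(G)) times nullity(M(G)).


r(M) = |V| - c = 7 - 1 = 6.
nullity = |E| - r(M) = 11 - 6 = 5.
Product = 6 * 5 = 30.

30


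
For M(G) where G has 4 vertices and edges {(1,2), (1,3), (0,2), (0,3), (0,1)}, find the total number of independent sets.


An independent set in a graphic matroid is an acyclic edge subset.
G has 4 vertices and 5 edges.
Enumerate all 2^5 = 32 subsets, checking for acyclicity.
Total independent sets = 24.

24


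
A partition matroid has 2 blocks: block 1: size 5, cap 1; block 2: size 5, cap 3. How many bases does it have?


A basis picks exactly ci elements from block i.
Number of bases = product of C(|Si|, ci).
= C(5,1) * C(5,3)
= 5 * 10
= 50.

50


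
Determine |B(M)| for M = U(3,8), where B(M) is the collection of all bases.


Bases of U(3,8) are all 3-element subsets of the 8-element ground set.
Number of bases = C(8,3).
C(8,3) = 8! / (3! * 5!) = 56.

56


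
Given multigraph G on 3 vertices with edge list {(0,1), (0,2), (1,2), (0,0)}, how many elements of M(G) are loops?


In a graphic matroid, a loop is a self-loop edge (u,u) with rank 0.
Examining all 4 edges for self-loops...
Self-loops found: (0,0)
Number of loops = 1.

1


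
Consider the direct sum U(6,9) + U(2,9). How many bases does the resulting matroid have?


Bases of a direct sum M1 + M2: |B| = |B(M1)| * |B(M2)|.
|B(U(6,9))| = C(9,6) = 84.
|B(U(2,9))| = C(9,2) = 36.
Total bases = 84 * 36 = 3024.

3024


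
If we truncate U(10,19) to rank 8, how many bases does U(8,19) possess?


Truncating U(10,19) to rank 8 gives U(8,19).
Bases of U(8,19) are all 8-element subsets of 19 elements.
Number of bases = (19 choose 8) = 75582.

75582


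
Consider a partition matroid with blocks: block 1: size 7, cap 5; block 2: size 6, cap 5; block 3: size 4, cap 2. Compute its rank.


Rank of a partition matroid = sum of min(|Si|, ci) for each block.
= min(7,5) + min(6,5) + min(4,2)
= 5 + 5 + 2
= 12.

12


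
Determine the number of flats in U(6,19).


Flats of U(6,19): every subset of size < 6 is a flat, plus E itself.
Count = C(19,0) + C(19,1) + C(19,2) + C(19,3) + C(19,4) + C(19,5) + 1
     = 1 + 19 + 171 + 969 + 3876 + 11628 + 1
     = 16665.

16665


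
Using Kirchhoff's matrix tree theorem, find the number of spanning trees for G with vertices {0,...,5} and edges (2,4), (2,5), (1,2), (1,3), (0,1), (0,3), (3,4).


By Kirchhoff's matrix tree theorem, the number of spanning trees equals
the determinant of any cofactor of the Laplacian matrix L.
G has 6 vertices and 7 edges.
Computing the (5 x 5) cofactor determinant gives 11.

11


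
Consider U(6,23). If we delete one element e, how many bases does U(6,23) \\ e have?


Deleting e from U(6,23) gives U(6,22) since n > r.
Bases of U(6,22) = (22 choose 6) = 74613.

74613


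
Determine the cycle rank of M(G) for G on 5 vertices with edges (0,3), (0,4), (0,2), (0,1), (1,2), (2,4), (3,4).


Cycle rank (nullity) = |E| - r(M) = |E| - (|V| - c).
|E| = 7, |V| = 5, c = 1.
Nullity = 7 - (5 - 1) = 7 - 4 = 3.

3


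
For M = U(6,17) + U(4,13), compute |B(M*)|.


(M1+M2)* = M1* + M2*.
M1* = U(11,17), bases: C(17,11) = 12376.
M2* = U(9,13), bases: C(13,9) = 715.
|B(M*)| = 12376 * 715 = 8848840.

8848840


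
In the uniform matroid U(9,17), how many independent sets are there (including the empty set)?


Independent sets of U(9,17) are all subsets of size <= 9.
Count = (17 choose 0) + (17 choose 1) + (17 choose 2) + (17 choose 3) + (17 choose 4) + (17 choose 5) + (17 choose 6) + (17 choose 7) + (17 choose 8) + (17 choose 9)
     = 1 + 17 + 136 + 680 + 2380 + 6188 + 12376 + 19448 + 24310 + 24310
     = 89846.

89846


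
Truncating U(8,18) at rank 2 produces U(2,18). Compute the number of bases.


Truncating U(8,18) to rank 2 gives U(2,18).
Bases of U(2,18) are all 2-element subsets of 18 elements.
Number of bases = C(18,2) = 18! / (2! * 16!) = 153.

153


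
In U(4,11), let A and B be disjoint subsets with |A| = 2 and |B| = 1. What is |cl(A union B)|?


|A union B| = 2 + 1 = 3 (disjoint).
In U(4,11), cl(S) = S if |S| < 4, else cl(S) = E.
Since 3 < 4, cl(A union B) = A union B.
|cl(A union B)| = 3.

3


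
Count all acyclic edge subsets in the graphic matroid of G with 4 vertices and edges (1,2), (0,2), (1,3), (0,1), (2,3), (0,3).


An independent set in a graphic matroid is an acyclic edge subset.
G has 4 vertices and 6 edges.
Enumerate all 2^6 = 64 subsets, checking for acyclicity.
Total independent sets = 38.

38


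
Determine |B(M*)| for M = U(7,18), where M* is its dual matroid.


The dual of U(r,n) is U(n-r, n) = U(11,18).
Bases of U(11,18) are all (11)-element subsets.
|B(M*)| = C(18,11) = 31824.

31824


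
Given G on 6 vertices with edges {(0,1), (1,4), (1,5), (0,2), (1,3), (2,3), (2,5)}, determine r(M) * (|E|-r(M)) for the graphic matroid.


r(M) = |V| - c = 6 - 1 = 5.
nullity = |E| - r(M) = 7 - 5 = 2.
Product = 5 * 2 = 10.

10


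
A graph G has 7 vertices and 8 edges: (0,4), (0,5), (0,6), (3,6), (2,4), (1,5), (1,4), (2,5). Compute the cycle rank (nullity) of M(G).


Cycle rank (nullity) = |E| - r(M) = |E| - (|V| - c).
|E| = 8, |V| = 7, c = 1.
Nullity = 8 - (7 - 1) = 8 - 6 = 2.

2


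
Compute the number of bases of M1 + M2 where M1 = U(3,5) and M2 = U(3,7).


Bases of a direct sum M1 + M2: |B| = |B(M1)| * |B(M2)|.
|B(U(3,5))| = C(5,3) = 10.
|B(U(3,7))| = C(7,3) = 35.
Total bases = 10 * 35 = 350.

350


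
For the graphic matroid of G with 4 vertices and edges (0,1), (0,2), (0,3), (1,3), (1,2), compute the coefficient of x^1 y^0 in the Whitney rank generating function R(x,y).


R(x,y) = sum over A in 2^E of x^(r(E)-r(A)) * y^(|A|-r(A)).
G has 4 vertices, 5 edges. r(E) = 3.
Enumerate all 2^5 = 32 subsets.
Count subsets with r(E)-r(A)=1 and |A|-r(A)=0: 10.

10


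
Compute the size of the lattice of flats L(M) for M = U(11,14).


Flats of U(11,14): every subset of size < 11 is a flat, plus E itself.
Count = (14 choose 0) + (14 choose 1) + (14 choose 2) + (14 choose 3) + (14 choose 4) + (14 choose 5) + (14 choose 6) + (14 choose 7) + (14 choose 8) + (14 choose 9) + (14 choose 10) + 1
     = 1 + 14 + 91 + 364 + 1001 + 2002 + 3003 + 3432 + 3003 + 2002 + 1001 + 1
     = 15915.

15915


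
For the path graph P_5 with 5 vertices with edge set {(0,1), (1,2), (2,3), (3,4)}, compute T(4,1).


A path on 5 vertices is a tree with 4 edges.
T(x,y) = x^(4) for any tree.
T(4,1) = 4^4 = 256.

256


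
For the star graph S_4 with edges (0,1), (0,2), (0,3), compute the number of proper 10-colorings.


P(tree, k) = k * (k-1)^(3) for any tree on 4 vertices.
P(10) = 10 * 9^3 = 10 * 729 = 7290.

7290


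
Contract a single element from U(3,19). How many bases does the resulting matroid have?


Contracting e from U(3,19) gives U(2,18).
Bases of U(2,18) = (18 choose 2) = 153.

153


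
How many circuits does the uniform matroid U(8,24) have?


In U(8,24), circuits are the (9)-element subsets.
Any set of 9 elements is dependent, and removing any one element gives
an independent set of size 8, so it is a minimal dependent set.
Number of circuits = C(24,9) = 1307504.

1307504


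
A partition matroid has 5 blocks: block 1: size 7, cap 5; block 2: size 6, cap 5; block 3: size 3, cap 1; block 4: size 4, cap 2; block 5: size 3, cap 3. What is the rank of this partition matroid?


Rank of a partition matroid = sum of min(|Si|, ci) for each block.
= min(7,5) + min(6,5) + min(3,1) + min(4,2) + min(3,3)
= 5 + 5 + 1 + 2 + 3
= 16.

16


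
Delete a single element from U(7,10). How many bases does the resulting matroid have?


Deleting e from U(7,10) gives U(7,9) since n > r.
Bases of U(7,9) = C(9,7) = 36.

36


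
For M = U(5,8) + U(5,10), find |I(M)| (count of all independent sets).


For a direct sum, |I(M1+M2)| = |I(M1)| * |I(M2)|.
|I(U(5,8))| = sum C(8,k) for k=0..5 = 219.
|I(U(5,10))| = sum C(10,k) for k=0..5 = 638.
Total = 219 * 638 = 139722.

139722


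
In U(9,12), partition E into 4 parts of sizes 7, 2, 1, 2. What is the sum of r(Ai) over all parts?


r(Ai) = min(|Ai|, 9) for each part.
Sum = min(7,9) + min(2,9) + min(1,9) + min(2,9)
    = 7 + 2 + 1 + 2
    = 12.

12


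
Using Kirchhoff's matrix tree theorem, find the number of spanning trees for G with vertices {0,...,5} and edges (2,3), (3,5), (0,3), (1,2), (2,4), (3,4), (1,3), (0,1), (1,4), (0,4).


By Kirchhoff's matrix tree theorem, the number of spanning trees equals
the determinant of any cofactor of the Laplacian matrix L.
G has 6 vertices and 10 edges.
Computing the (5 x 5) cofactor determinant gives 75.

75


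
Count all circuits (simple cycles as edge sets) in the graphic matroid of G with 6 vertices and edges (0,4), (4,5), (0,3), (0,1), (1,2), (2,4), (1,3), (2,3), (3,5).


A circuit in a graphic matroid = edge set of a simple cycle.
G has 6 vertices and 9 edges.
Enumerating all minimal edge subsets forming cycles...
Total circuits found: 13.

13


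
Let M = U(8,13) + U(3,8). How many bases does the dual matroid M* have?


(M1+M2)* = M1* + M2*.
M1* = U(5,13), bases: C(13,5) = 1287.
M2* = U(5,8), bases: C(8,5) = 56.
|B(M*)| = 1287 * 56 = 72072.

72072


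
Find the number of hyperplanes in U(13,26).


Hyperplanes of U(13,26) are flats of rank 12.
In a uniform matroid, these are exactly the (12)-element subsets.
Count = C(26,12) = 26! / (12! * 14!) = 9657700.

9657700


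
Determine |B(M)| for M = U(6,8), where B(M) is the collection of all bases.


Bases of U(6,8) are all 6-element subsets of the 8-element ground set.
Number of bases = C(8,6).
C(8,6) = 8! / (6! * 2!) = 28.

28


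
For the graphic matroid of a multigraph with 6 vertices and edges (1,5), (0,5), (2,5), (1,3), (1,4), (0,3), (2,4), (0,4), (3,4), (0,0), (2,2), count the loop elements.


In a graphic matroid, a loop is a self-loop edge (u,u) with rank 0.
Examining all 11 edges for self-loops...
Self-loops found: (0,0), (2,2)
Number of loops = 2.

2


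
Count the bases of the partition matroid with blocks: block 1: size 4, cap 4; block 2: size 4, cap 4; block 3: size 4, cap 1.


A basis picks exactly ci elements from block i.
Number of bases = product of C(|Si|, ci).
= C(4,4) * C(4,4) * C(4,1)
= 1 * 1 * 4
= 4.

4


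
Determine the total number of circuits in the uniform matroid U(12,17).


In U(12,17), circuits are the (13)-element subsets.
Any set of 13 elements is dependent, and removing any one element gives
an independent set of size 12, so it is a minimal dependent set.
Number of circuits = C(17,13) = 2380.

2380


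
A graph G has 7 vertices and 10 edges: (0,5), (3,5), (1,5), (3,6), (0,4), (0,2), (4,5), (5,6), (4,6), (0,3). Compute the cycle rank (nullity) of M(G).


Cycle rank (nullity) = |E| - r(M) = |E| - (|V| - c).
|E| = 10, |V| = 7, c = 1.
Nullity = 10 - (7 - 1) = 10 - 6 = 4.

4


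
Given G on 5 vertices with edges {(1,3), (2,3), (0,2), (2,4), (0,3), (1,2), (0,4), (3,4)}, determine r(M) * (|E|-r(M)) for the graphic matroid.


r(M) = |V| - c = 5 - 1 = 4.
nullity = |E| - r(M) = 8 - 4 = 4.
Product = 4 * 4 = 16.

16


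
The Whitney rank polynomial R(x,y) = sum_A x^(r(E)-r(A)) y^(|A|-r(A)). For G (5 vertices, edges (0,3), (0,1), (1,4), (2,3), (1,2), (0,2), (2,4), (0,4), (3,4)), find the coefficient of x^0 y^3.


R(x,y) = sum over A in 2^E of x^(r(E)-r(A)) * y^(|A|-r(A)).
G has 5 vertices, 9 edges. r(E) = 4.
Enumerate all 2^9 = 512 subsets.
Count subsets with r(E)-r(A)=0 and |A|-r(A)=3: 36.

36


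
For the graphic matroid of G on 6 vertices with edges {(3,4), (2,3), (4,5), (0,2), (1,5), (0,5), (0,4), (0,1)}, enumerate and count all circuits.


A circuit in a graphic matroid = edge set of a simple cycle.
G has 6 vertices and 8 edges.
Enumerating all minimal edge subsets forming cycles...
Total circuits found: 6.

6


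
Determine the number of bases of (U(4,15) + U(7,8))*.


(M1+M2)* = M1* + M2*.
M1* = U(11,15), bases: C(15,11) = 1365.
M2* = U(1,8), bases: C(8,1) = 8.
|B(M*)| = 1365 * 8 = 10920.

10920


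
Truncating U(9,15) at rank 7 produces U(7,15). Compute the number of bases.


Truncating U(9,15) to rank 7 gives U(7,15).
Bases of U(7,15) are all 7-element subsets of 15 elements.
Number of bases = C(15,7) = 15! / (7! * 8!) = 6435.

6435


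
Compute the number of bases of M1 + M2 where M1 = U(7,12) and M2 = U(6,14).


Bases of a direct sum M1 + M2: |B| = |B(M1)| * |B(M2)|.
|B(U(7,12))| = C(12,7) = 792.
|B(U(6,14))| = C(14,6) = 3003.
Total bases = 792 * 3003 = 2378376.

2378376


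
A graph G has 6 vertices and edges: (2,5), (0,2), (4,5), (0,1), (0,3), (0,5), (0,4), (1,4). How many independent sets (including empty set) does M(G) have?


An independent set in a graphic matroid is an acyclic edge subset.
G has 6 vertices and 8 edges.
Enumerate all 2^8 = 256 subsets, checking for acyclicity.
Total independent sets = 164.

164


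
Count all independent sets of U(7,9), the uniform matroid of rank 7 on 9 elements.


Independent sets of U(7,9) are all subsets of size <= 7.
Count = (9 choose 0) + (9 choose 1) + (9 choose 2) + (9 choose 3) + (9 choose 4) + (9 choose 5) + (9 choose 6) + (9 choose 7)
     = 1 + 9 + 36 + 84 + 126 + 126 + 84 + 36
     = 502.

502


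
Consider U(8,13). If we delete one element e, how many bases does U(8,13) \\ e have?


Deleting e from U(8,13) gives U(8,12) since n > r.
Bases of U(8,12) = (12 choose 8) = 495.

495


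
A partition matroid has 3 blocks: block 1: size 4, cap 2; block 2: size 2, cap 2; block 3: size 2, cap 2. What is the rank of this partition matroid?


Rank of a partition matroid = sum of min(|Si|, ci) for each block.
= min(4,2) + min(2,2) + min(2,2)
= 2 + 2 + 2
= 6.

6


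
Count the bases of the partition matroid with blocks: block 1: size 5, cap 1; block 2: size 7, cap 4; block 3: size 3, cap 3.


A basis picks exactly ci elements from block i.
Number of bases = product of C(|Si|, ci).
= C(5,1) * C(7,4) * C(3,3)
= 5 * 35 * 1
= 175.

175


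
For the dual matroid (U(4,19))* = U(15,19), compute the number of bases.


The dual of U(r,n) is U(n-r, n) = U(15,19).
Bases of U(15,19) are all (15)-element subsets.
|B(M*)| = C(19,15) = 3876.

3876


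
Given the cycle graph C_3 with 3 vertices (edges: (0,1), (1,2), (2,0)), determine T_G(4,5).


T(C_3; x,y) = x + x^2 + ... + x^(2) + y.
T(4,5) = 4^1 + 4^2 + 5
= 4 + 16 + 5
= 25.

25


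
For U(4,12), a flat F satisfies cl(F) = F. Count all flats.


Flats of U(4,12): every subset of size < 4 is a flat, plus E itself.
Count = C(12,0) + C(12,1) + C(12,2) + C(12,3) + 1
     = 1 + 12 + 66 + 220 + 1
     = 300.

300


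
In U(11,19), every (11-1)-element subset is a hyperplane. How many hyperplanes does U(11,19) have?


Hyperplanes of U(11,19) are flats of rank 10.
In a uniform matroid, these are exactly the (10)-element subsets.
Count = (19 choose 10) = 92378.

92378


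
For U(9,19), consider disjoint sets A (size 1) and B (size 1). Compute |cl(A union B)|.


|A union B| = 1 + 1 = 2 (disjoint).
In U(9,19), cl(S) = S if |S| < 9, else cl(S) = E.
Since 2 < 9, cl(A union B) = A union B.
|cl(A union B)| = 2.

2


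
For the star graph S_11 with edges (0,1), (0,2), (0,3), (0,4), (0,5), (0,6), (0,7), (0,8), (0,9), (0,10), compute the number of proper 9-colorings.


P(tree, k) = k * (k-1)^(10) for any tree on 11 vertices.
P(9) = 9 * 8^10 = 9 * 1073741824 = 9663676416.

9663676416


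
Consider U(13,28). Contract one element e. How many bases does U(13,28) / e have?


Contracting e from U(13,28) gives U(12,27).
Bases of U(12,27) = C(27,12) = 27! / (12! * 15!) = 17383860.

17383860


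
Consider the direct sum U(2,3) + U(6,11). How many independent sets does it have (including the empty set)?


For a direct sum, |I(M1+M2)| = |I(M1)| * |I(M2)|.
|I(U(2,3))| = sum C(3,k) for k=0..2 = 7.
|I(U(6,11))| = sum C(11,k) for k=0..6 = 1486.
Total = 7 * 1486 = 10402.

10402


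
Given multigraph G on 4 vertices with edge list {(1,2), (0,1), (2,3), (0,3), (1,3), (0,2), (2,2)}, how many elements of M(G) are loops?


In a graphic matroid, a loop is a self-loop edge (u,u) with rank 0.
Examining all 7 edges for self-loops...
Self-loops found: (2,2)
Number of loops = 1.

1


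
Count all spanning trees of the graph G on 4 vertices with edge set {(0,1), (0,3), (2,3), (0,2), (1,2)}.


By Kirchhoff's matrix tree theorem, the number of spanning trees equals
the determinant of any cofactor of the Laplacian matrix L.
G has 4 vertices and 5 edges.
Computing the (3 x 3) cofactor determinant gives 8.

8


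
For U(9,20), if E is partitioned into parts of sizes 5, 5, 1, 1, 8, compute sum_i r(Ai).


r(Ai) = min(|Ai|, 9) for each part.
Sum = min(5,9) + min(5,9) + min(1,9) + min(1,9) + min(8,9)
    = 5 + 5 + 1 + 1 + 8
    = 20.

20


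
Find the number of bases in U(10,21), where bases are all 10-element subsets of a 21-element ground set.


Bases of U(10,21) are all 10-element subsets of the 21-element ground set.
Number of bases = C(21,10).
C(21,10) = 21! / (10! * 11!) = 352716.

352716


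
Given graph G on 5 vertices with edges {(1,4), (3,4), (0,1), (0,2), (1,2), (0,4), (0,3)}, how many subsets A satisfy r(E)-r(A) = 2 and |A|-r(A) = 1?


R(x,y) = sum over A in 2^E of x^(r(E)-r(A)) * y^(|A|-r(A)).
G has 5 vertices, 7 edges. r(E) = 4.
Enumerate all 2^7 = 128 subsets.
Count subsets with r(E)-r(A)=2 and |A|-r(A)=1: 3.

3


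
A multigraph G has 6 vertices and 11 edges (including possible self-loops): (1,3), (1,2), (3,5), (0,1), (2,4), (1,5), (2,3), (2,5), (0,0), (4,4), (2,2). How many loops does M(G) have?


In a graphic matroid, a loop is a self-loop edge (u,u) with rank 0.
Examining all 11 edges for self-loops...
Self-loops found: (0,0), (4,4), (2,2)
Number of loops = 3.

3


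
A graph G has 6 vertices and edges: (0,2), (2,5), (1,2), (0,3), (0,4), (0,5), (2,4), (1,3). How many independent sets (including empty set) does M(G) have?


An independent set in a graphic matroid is an acyclic edge subset.
G has 6 vertices and 8 edges.
Enumerate all 2^8 = 256 subsets, checking for acyclicity.
Total independent sets = 177.

177


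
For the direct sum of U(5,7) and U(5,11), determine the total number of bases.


Bases of a direct sum M1 + M2: |B| = |B(M1)| * |B(M2)|.
|B(U(5,7))| = C(7,5) = 21.
|B(U(5,11))| = C(11,5) = 462.
Total bases = 21 * 462 = 9702.

9702


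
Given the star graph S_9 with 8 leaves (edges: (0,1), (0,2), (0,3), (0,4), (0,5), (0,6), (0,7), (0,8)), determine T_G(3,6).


A star on 9 vertices is a tree with 8 edges.
T(x,y) = x^(8) for any tree.
T(3,6) = 3^8 = 6561.

6561


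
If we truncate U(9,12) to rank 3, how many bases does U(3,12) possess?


Truncating U(9,12) to rank 3 gives U(3,12).
Bases of U(3,12) are all 3-element subsets of 12 elements.
Number of bases = C(12,3) = (12 * 11 * 10) / (1 * 2 * 3) = 220.

220


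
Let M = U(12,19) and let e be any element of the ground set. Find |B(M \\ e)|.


Deleting e from U(12,19) gives U(12,18) since n > r.
Bases of U(12,18) = (18 choose 12) = 18564.

18564


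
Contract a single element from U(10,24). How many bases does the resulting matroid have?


Contracting e from U(10,24) gives U(9,23).
Bases of U(9,23) = C(23,9) = 23! / (9! * 14!) = 817190.

817190


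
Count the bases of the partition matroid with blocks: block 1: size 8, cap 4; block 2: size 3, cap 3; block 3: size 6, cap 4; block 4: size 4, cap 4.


A basis picks exactly ci elements from block i.
Number of bases = product of C(|Si|, ci).
= C(8,4) * C(3,3) * C(6,4) * C(4,4)
= 70 * 1 * 15 * 1
= 1050.

1050


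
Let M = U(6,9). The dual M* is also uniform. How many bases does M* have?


The dual of U(r,n) is U(n-r, n) = U(3,9).
Bases of U(3,9) are all (3)-element subsets.
|B(M*)| = C(9,3) = 9! / (3! * 6!) = 84.

84


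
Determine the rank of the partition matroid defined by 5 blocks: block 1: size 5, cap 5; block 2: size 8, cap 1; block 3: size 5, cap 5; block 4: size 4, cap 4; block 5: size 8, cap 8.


Rank of a partition matroid = sum of min(|Si|, ci) for each block.
= min(5,5) + min(8,1) + min(5,5) + min(4,4) + min(8,8)
= 5 + 1 + 5 + 4 + 8
= 23.

23


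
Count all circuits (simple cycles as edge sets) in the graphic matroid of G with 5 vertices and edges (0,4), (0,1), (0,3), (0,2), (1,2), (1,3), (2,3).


A circuit in a graphic matroid = edge set of a simple cycle.
G has 5 vertices and 7 edges.
Enumerating all minimal edge subsets forming cycles...
Total circuits found: 7.

7


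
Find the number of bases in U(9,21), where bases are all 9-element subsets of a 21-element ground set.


Bases of U(9,21) are all 9-element subsets of the 21-element ground set.
Number of bases = C(21,9).
(21 choose 9) = 293930.

293930


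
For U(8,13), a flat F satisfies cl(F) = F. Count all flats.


Flats of U(8,13): every subset of size < 8 is a flat, plus E itself.
Count = C(13,0) + C(13,1) + C(13,2) + C(13,3) + C(13,4) + C(13,5) + C(13,6) + C(13,7) + 1
     = 1 + 13 + 78 + 286 + 715 + 1287 + 1716 + 1716 + 1
     = 5813.

5813


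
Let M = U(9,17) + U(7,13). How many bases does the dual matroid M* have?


(M1+M2)* = M1* + M2*.
M1* = U(8,17), bases: C(17,8) = 24310.
M2* = U(6,13), bases: C(13,6) = 1716.
|B(M*)| = 24310 * 1716 = 41715960.

41715960


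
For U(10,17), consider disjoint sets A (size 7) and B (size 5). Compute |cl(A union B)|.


|A union B| = 7 + 5 = 12 (disjoint).
In U(10,17), cl(S) = S if |S| < 10, else cl(S) = E.
Since 12 >= 10, cl(A union B) = E.
|cl(A union B)| = 17.

17


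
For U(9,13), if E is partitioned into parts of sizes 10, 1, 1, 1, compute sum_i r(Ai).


r(Ai) = min(|Ai|, 9) for each part.
Sum = min(10,9) + min(1,9) + min(1,9) + min(1,9)
    = 9 + 1 + 1 + 1
    = 12.

12


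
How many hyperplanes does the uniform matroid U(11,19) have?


Hyperplanes of U(11,19) are flats of rank 10.
In a uniform matroid, these are exactly the (10)-element subsets.
Count = C(19,10) = 19! / (10! * 9!) = 92378.

92378


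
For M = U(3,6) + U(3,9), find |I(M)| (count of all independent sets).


For a direct sum, |I(M1+M2)| = |I(M1)| * |I(M2)|.
|I(U(3,6))| = sum C(6,k) for k=0..3 = 42.
|I(U(3,9))| = sum C(9,k) for k=0..3 = 130.
Total = 42 * 130 = 5460.

5460


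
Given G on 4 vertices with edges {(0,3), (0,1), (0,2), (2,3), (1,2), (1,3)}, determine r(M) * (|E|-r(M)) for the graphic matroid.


r(M) = |V| - c = 4 - 1 = 3.
nullity = |E| - r(M) = 6 - 3 = 3.
Product = 3 * 3 = 9.

9


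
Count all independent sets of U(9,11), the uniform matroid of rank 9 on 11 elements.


Independent sets of U(9,11) are all subsets of size <= 9.
Count = (11 choose 0) + (11 choose 1) + (11 choose 2) + (11 choose 3) + (11 choose 4) + (11 choose 5) + (11 choose 6) + (11 choose 7) + (11 choose 8) + (11 choose 9)
     = 1 + 11 + 55 + 165 + 330 + 462 + 462 + 330 + 165 + 55
     = 2036.

2036


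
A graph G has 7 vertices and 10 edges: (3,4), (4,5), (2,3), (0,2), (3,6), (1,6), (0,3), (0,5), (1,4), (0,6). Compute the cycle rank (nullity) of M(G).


Cycle rank (nullity) = |E| - r(M) = |E| - (|V| - c).
|E| = 10, |V| = 7, c = 1.
Nullity = 10 - (7 - 1) = 10 - 6 = 4.

4


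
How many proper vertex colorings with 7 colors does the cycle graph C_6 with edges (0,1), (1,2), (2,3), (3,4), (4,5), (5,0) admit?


P(C_6, k) = (k-1)^6 + (-1)^6*(k-1).
P(7) = (6)^6 + 6
= 46656 + 6 = 46662.

46662


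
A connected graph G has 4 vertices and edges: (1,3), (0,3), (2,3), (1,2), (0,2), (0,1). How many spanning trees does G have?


By Kirchhoff's matrix tree theorem, the number of spanning trees equals
the determinant of any cofactor of the Laplacian matrix L.
G has 4 vertices and 6 edges.
Computing the (3 x 3) cofactor determinant gives 16.

16


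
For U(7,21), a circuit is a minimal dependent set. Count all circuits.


In U(7,21), circuits are the (8)-element subsets.
Any set of 8 elements is dependent, and removing any one element gives
an independent set of size 7, so it is a minimal dependent set.
Number of circuits = C(21,8) = 21! / (8! * 13!) = 203490.

203490


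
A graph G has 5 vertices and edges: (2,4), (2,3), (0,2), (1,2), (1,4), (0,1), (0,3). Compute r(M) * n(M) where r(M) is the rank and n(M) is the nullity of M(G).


r(M) = |V| - c = 5 - 1 = 4.
nullity = |E| - r(M) = 7 - 4 = 3.
Product = 4 * 3 = 12.

12


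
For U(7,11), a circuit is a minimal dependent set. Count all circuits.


In U(7,11), circuits are the (8)-element subsets.
Any set of 8 elements is dependent, and removing any one element gives
an independent set of size 7, so it is a minimal dependent set.
Number of circuits = (11 choose 8) = 165.

165


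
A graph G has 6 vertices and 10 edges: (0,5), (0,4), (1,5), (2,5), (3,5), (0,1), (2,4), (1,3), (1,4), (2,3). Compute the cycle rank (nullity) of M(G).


Cycle rank (nullity) = |E| - r(M) = |E| - (|V| - c).
|E| = 10, |V| = 6, c = 1.
Nullity = 10 - (6 - 1) = 10 - 5 = 5.

5


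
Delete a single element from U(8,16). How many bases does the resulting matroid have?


Deleting e from U(8,16) gives U(8,15) since n > r.
Bases of U(8,15) = (15 choose 8) = 6435.

6435


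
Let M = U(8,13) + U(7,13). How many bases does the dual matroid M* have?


(M1+M2)* = M1* + M2*.
M1* = U(5,13), bases: C(13,5) = 1287.
M2* = U(6,13), bases: C(13,6) = 1716.
|B(M*)| = 1287 * 1716 = 2208492.

2208492


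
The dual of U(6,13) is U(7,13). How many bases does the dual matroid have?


The dual of U(r,n) is U(n-r, n) = U(7,13).
Bases of U(7,13) are all (7)-element subsets.
|B(M*)| = C(13,7) = 13! / (7! * 6!) = 1716.

1716


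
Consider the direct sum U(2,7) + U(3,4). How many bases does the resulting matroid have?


Bases of a direct sum M1 + M2: |B| = |B(M1)| * |B(M2)|.
|B(U(2,7))| = C(7,2) = 21.
|B(U(3,4))| = C(4,3) = 4.
Total bases = 21 * 4 = 84.

84


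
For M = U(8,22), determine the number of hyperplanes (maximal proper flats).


Hyperplanes of U(8,22) are flats of rank 7.
In a uniform matroid, these are exactly the (7)-element subsets.
Count = (22 choose 7) = 170544.

170544


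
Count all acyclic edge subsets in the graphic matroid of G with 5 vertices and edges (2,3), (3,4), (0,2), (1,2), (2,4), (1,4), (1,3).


An independent set in a graphic matroid is an acyclic edge subset.
G has 5 vertices and 7 edges.
Enumerate all 2^7 = 128 subsets, checking for acyclicity.
Total independent sets = 76.

76


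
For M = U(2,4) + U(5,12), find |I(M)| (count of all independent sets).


For a direct sum, |I(M1+M2)| = |I(M1)| * |I(M2)|.
|I(U(2,4))| = sum C(4,k) for k=0..2 = 11.
|I(U(5,12))| = sum C(12,k) for k=0..5 = 1586.
Total = 11 * 1586 = 17446.

17446


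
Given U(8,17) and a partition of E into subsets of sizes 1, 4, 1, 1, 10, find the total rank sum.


r(Ai) = min(|Ai|, 8) for each part.
Sum = min(1,8) + min(4,8) + min(1,8) + min(1,8) + min(10,8)
    = 1 + 4 + 1 + 1 + 8
    = 15.

15


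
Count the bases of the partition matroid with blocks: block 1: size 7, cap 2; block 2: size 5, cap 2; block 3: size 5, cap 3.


A basis picks exactly ci elements from block i.
Number of bases = product of C(|Si|, ci).
= C(7,2) * C(5,2) * C(5,3)
= 21 * 10 * 10
= 2100.

2100


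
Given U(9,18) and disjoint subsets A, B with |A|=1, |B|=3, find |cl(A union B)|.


|A union B| = 1 + 3 = 4 (disjoint).
In U(9,18), cl(S) = S if |S| < 9, else cl(S) = E.
Since 4 < 9, cl(A union B) = A union B.
|cl(A union B)| = 4.

4


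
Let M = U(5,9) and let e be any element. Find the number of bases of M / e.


Contracting e from U(5,9) gives U(4,8).
Bases of U(4,8) = C(8,4) = (8 * 7 * 6 * 5) / (1 * 2 * 3 * 4) = 70.

70


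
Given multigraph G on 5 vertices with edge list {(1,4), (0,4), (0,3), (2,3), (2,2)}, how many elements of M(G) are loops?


In a graphic matroid, a loop is a self-loop edge (u,u) with rank 0.
Examining all 5 edges for self-loops...
Self-loops found: (2,2)
Number of loops = 1.

1


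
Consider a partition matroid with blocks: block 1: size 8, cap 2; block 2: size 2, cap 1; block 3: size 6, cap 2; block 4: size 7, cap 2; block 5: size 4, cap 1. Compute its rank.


Rank of a partition matroid = sum of min(|Si|, ci) for each block.
= min(8,2) + min(2,1) + min(6,2) + min(7,2) + min(4,1)
= 2 + 1 + 2 + 2 + 1
= 8.

8


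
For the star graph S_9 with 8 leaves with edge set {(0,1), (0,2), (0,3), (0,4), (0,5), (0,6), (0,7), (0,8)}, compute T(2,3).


A star on 9 vertices is a tree with 8 edges.
T(x,y) = x^(8) for any tree.
T(2,3) = 2^8 = 256.

256


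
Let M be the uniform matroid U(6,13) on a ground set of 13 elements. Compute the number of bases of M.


Bases of U(6,13) are all 6-element subsets of the 13-element ground set.
Number of bases = C(13,6).
(13 choose 6) = 1716.

1716


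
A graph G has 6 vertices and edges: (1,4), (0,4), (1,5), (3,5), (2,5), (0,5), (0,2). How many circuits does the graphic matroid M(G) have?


A circuit in a graphic matroid = edge set of a simple cycle.
G has 6 vertices and 7 edges.
Enumerating all minimal edge subsets forming cycles...
Total circuits found: 3.

3


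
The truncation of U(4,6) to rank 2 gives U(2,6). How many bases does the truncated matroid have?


Truncating U(4,6) to rank 2 gives U(2,6).
Bases of U(2,6) are all 2-element subsets of 6 elements.
Number of bases = C(6,2) = 6! / (2! * 4!) = 15.

15


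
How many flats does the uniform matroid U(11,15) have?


Flats of U(11,15): every subset of size < 11 is a flat, plus E itself.
Count = (15 choose 0) + (15 choose 1) + (15 choose 2) + (15 choose 3) + (15 choose 4) + (15 choose 5) + (15 choose 6) + (15 choose 7) + (15 choose 8) + (15 choose 9) + (15 choose 10) + 1
     = 1 + 15 + 105 + 455 + 1365 + 3003 + 5005 + 6435 + 6435 + 5005 + 3003 + 1
     = 30828.

30828


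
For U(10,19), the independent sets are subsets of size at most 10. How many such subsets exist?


Independent sets of U(10,19) are all subsets of size <= 10.
Count = (19 choose 0) + (19 choose 1) + (19 choose 2) + (19 choose 3) + (19 choose 4) + (19 choose 5) + (19 choose 6) + (19 choose 7) + (19 choose 8) + (19 choose 9) + (19 choose 10)
     = 1 + 19 + 171 + 969 + 3876 + 11628 + 27132 + 50388 + 75582 + 92378 + 92378
     = 354522.

354522
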